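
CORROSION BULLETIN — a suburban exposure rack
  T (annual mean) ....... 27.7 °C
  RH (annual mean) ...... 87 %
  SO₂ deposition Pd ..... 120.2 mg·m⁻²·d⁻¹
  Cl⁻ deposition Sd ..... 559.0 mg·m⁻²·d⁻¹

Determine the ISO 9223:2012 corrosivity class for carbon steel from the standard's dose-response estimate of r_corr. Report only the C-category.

carbon steel: temperature factor f = -0.054·(17.7) = -0.9558
  sulphur-dioxide contribution → 46.78 μm/a
  chloride contribution → 275.5 μm/a
  ⇒ r_corr(carbon steel) = 322.2 μm/a
ISO 9223 Table 2 (carbon steel): 200 < 322 ≤ 700 μm/a ⇒ CX

CX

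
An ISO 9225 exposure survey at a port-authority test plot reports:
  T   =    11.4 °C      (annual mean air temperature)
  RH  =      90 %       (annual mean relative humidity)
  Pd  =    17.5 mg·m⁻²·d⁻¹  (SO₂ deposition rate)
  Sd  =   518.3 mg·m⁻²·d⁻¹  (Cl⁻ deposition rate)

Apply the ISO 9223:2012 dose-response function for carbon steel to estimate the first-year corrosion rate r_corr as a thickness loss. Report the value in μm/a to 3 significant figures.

r_corr = 195 μm/a

carbon steel: T>10 °C ⇒ hinge -0.054·(11.4−10) = -0.0756
  SO₂ term: 1.77·17.5^0.52·exp(0.02·90-0.0756) = 43.98
  Cl⁻ term: 0.102·518.3^0.62·exp(0.033·90+0.04·11.4) = 151.2
  r_corr = 43.98 + 151.2 = 195.2 μm/a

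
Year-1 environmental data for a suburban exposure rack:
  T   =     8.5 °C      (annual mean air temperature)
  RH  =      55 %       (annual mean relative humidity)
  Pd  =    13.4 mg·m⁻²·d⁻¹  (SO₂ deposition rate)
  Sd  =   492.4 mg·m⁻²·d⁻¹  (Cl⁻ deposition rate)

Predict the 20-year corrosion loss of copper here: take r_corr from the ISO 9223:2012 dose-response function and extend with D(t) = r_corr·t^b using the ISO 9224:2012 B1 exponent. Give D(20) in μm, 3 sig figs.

copper: temperature factor f = +0.126·(-1.5) = -0.1890
  sulphur-dioxide contribution → 0.2211 μm/a
  chloride contribution → 0.6004 μm/a
  ⇒ r_corr(copper) = 0.8215 μm/a
ISO 9224: D(t) = r_corr · t^b with b = 0.667 (copper, B1)
  D(20) = 0.8215 × 20^0.667 = 0.8215 × 7.375 = 6.059 μm

D(20) = 6.06 μm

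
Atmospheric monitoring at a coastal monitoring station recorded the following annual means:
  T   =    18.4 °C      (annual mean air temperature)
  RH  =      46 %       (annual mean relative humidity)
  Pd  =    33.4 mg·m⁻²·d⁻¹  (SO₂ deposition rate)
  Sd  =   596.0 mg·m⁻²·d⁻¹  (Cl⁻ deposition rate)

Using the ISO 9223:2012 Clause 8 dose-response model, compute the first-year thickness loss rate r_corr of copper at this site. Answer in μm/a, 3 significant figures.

r_corr = 0.844 μm/a

copper: f(T) = -0.080·(T−10) [T>10 °C] = -0.6720
  SO₂ term: 0.0053·33.4^0.26·exp(0.059·46-0.6720) = 0.1017
  Cl⁻ term: 0.01025·596.0^0.27·exp(0.036·46+0.049·18.4) = 0.7427
  sum: 0.1017 + 0.7427 → r_corr = 0.8444 μm/a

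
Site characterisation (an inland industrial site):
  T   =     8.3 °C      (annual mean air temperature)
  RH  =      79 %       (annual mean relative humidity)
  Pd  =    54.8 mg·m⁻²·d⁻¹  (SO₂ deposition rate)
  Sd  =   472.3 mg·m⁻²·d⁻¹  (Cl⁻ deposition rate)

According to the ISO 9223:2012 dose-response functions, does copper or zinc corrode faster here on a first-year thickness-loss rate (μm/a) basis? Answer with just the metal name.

copper: temperature factor f = +0.126·(-1.7) = -0.2142
  Pd branch = 0.0053·Pd^0.26·e^(0.059·RH+f) = 1.281 μm/a
  Cl⁻ term: 0.01025·472.3^0.27·exp(0.036·79+0.049·8.3) = 1.395
  sum: 1.281 + 1.395 → r_corr = 2.676 μm/a
zinc: T≤10 °C ⇒ hinge +0.038·(8.3−10) = -0.0646
  SO₂ term: 0.0129·54.8^0.44·exp(0.046·79-0.0646) = 2.666
  Cl⁻ term: 0.0175·472.3^0.57·exp(0.008·79+0.085·8.3) = 2.23
  r_corr = 2.666 + 2.23 = 4.895 μm/a
Ordering by μm/a: zinc (4.9) > copper (2.68)

zinc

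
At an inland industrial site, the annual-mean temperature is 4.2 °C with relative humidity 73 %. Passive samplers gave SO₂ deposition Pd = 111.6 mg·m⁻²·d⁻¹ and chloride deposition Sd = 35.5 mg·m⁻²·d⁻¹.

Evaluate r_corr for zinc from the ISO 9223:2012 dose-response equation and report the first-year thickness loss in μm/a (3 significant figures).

r_corr = 2.71 μm/a

zinc: T≤10 °C ⇒ hinge +0.038·(4.2−10) = -0.2204
  SO₂ term: 0.0129·111.6^0.44·exp(0.046·73-0.2204) = 2.367
  Sd branch = 0.0175·Sd^0.57·e^(0.008·RH+0.085·T) = 0.343 μm/a
  sum: 2.367 + 0.343 → r_corr = 2.71 μm/a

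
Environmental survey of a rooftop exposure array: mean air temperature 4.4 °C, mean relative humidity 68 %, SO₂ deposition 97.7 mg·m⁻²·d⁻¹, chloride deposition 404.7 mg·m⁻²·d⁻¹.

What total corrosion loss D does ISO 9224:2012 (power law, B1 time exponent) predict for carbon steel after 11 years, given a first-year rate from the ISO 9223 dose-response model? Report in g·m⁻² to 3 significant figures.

carbon steel: f(T) = +0.150·(T−10) [T≤10 °C] = -0.8400
  sulphur-dioxide contribution → 32.25 μm/a
  chloride contribution → 47.43 μm/a
  ⇒ r_corr(carbon steel) = 79.68 μm/a
ISO 9224: D(t) = r_corr · t^b with b = 0.523 (carbon steel, B1)
  D(11) = 79.68 × 11^0.523 = 79.68 × 3.505 = 279.2 μm
  Mass loss = 279.2 μm × 7.85 g/cm³ = 2192 g·m⁻²

D(11) = 2.19e+03 g·m⁻²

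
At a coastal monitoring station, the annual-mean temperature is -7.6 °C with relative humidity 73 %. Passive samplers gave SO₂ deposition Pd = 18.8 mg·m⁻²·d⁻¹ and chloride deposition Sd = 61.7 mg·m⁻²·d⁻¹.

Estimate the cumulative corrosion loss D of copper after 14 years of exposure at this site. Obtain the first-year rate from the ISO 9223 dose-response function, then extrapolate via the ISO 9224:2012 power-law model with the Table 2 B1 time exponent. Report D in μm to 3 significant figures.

D(14) = 2.26 μm

copper: f(T) = +0.126·(T−10) [T≤10 °C] = -2.2176
  sulphur-dioxide contribution → 0.09183 μm/a
  chloride contribution → 0.2976 μm/a
  total first-year rate 0.3895 μm/a
ISO 9224: D(t) = r_corr · t^b with b = 0.667 (copper, B1)
  D(14) = 0.3895 × 14^0.667 = 0.3895 × 5.814 = 2.264 μm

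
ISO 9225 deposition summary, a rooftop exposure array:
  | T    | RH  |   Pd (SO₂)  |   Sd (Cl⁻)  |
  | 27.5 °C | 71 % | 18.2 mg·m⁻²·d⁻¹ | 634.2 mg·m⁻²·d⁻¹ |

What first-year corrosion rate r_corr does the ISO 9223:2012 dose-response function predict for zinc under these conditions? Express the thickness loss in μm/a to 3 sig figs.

zinc: temperature factor f = -0.071·(17.5) = -1.2425
  sulphur-dioxide contribution → 0.3498 μm/a
  chloride contribution → 12.65 μm/a
  total first-year rate 13 μm/a

r_corr = 13.0 μm/a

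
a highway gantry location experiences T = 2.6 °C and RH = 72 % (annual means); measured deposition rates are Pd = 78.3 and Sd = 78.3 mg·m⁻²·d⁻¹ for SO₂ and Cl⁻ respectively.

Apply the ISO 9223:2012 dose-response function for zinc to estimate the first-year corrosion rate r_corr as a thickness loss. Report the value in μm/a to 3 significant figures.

zinc: T≤10 °C ⇒ hinge +0.038·(2.6−10) = -0.2812
  sulphur-dioxide contribution → 1.82 μm/a
  chloride contribution → 0.4662 μm/a
  total first-year rate 2.286 μm/a

r_corr = 2.29 μm/a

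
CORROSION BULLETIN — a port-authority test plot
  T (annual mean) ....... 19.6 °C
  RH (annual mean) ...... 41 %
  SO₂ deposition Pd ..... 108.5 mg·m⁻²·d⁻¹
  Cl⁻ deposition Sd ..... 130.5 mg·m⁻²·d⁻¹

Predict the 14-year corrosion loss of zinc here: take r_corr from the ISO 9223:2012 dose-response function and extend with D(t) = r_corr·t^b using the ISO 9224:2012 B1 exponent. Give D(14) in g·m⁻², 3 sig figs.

D(14) = 147 g·m⁻²

zinc: f(T) = -0.071·(T−10) [T>10 °C] = -0.6816
  SO₂ term: 0.0129·108.5^0.44·exp(0.046·41-0.6816) = 0.3383
  Sd branch = 0.0175·Sd^0.57·e^(0.008·RH+0.085·T) = 2.065 μm/a
  sum: 0.3383 + 2.065 → r_corr = 2.403 μm/a
ISO 9224: D(t) = r_corr · t^b with b = 0.813 (zinc, B1)
  D(14) = 2.403 × 14^0.813 = 2.403 × 8.547 = 20.54 μm
  Mass loss = 20.54 μm × 7.14 g/cm³ = 146.7 g·m⁻²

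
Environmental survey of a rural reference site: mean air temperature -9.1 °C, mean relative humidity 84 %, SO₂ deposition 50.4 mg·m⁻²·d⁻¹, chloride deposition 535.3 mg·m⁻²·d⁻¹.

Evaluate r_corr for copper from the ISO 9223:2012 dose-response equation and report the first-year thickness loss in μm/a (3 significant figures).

r_corr = 0.924 μm/a

copper: T≤10 °C ⇒ hinge +0.126·(-9.1−10) = -2.4066
  Pd branch = 0.0053·Pd^0.26·e^(0.059·RH+f) = 0.188 μm/a
  Sd branch = 0.01025·Sd^0.27·e^(0.036·RH+0.049·T) = 0.7364 μm/a
  sum: 0.188 + 0.7364 → r_corr = 0.9244 μm/a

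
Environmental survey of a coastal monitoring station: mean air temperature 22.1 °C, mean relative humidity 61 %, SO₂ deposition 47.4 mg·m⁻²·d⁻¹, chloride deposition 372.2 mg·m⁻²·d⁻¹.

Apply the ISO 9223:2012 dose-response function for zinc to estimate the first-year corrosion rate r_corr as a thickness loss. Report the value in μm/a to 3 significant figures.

r_corr = 5.94 μm/a

zinc: T>10 °C ⇒ hinge -0.071·(22.1−10) = -0.8591
  sulphur-dioxide contribution → 0.4937 μm/a
  chloride contribution → 5.447 μm/a
  ⇒ r_corr(zinc) = 5.94 μm/a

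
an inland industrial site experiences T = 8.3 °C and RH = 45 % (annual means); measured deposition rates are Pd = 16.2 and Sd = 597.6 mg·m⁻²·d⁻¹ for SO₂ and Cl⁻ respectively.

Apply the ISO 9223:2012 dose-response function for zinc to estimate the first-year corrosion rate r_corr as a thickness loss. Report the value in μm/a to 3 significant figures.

zinc: f(T) = +0.038·(T−10) [T≤10 °C] = -0.0646
  sulphur-dioxide contribution → 0.3264 μm/a
  chloride contribution → 1.942 μm/a
  total first-year rate 2.269 μm/a

r_corr = 2.27 μm/a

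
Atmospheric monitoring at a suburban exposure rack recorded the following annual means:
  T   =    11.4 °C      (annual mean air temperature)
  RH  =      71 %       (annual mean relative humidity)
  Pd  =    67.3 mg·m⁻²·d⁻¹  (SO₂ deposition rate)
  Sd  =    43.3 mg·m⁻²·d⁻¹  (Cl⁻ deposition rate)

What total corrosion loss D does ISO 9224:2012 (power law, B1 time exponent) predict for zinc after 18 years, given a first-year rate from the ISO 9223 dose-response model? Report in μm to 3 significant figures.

D(18) = 27.8 μm

zinc: temperature factor f = -0.071·(1.4) = -0.0994
  sulphur-dioxide contribution → 1.951 μm/a
  chloride contribution → 0.6972 μm/a
  ⇒ r_corr(zinc) = 2.648 μm/a
Power-law: D(18) = r_corr · 18^0.813
  D(18) = 2.648 × 18^0.813 = 2.648 × 10.48 = 27.76 μm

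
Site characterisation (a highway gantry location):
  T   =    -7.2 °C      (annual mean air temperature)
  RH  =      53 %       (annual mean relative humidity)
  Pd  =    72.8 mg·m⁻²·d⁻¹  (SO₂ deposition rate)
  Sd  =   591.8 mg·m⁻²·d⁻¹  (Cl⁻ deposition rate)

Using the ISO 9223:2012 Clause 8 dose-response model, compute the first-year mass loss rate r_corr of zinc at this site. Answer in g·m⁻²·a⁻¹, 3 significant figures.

zinc: f(T) = +0.038·(T−10) [T≤10 °C] = -0.6536
  SO₂ term: 0.0129·72.8^0.44·exp(0.046·53-0.6536) = 0.5069
  Cl⁻ term: 0.0175·591.8^0.57·exp(0.008·53+0.085·-7.2) = 0.5515
  sum: 0.5069 + 0.5515 → r_corr = 1.058 μm/a
Convert to mass loss: 1.058 μm/a × 7.14 g/cm³ = 7.557 g·m⁻²·a⁻¹

r_corr = 7.56 g·m⁻²·a⁻¹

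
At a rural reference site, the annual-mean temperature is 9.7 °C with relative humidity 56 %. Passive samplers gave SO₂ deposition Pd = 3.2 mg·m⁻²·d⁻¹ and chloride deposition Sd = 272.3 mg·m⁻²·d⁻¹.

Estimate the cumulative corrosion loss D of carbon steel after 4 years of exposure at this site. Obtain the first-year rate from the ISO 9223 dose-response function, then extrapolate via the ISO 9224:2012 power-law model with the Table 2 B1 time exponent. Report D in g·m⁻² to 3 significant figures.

carbon steel: f(T) = +0.150·(T−10) [T≤10 °C] = -0.0450
  Pd branch = 1.77·Pd^0.52·e^(0.02·RH+f) = 9.495 μm/a
  Sd branch = 0.102·Sd^0.62·e^(0.033·RH+0.04·T) = 30.86 μm/a
  r_corr = 9.495 + 30.86 = 40.36 μm/a
Long-term exponent b (ISO 9224 Table 2, B1) = 0.523
  D(4) = 40.36 × 4^0.523 = 40.36 × 2.065 = 83.33 μm
  Mass loss = 83.33 μm × 7.85 g/cm³ = 654.1 g·m⁻²

D(4) = 654 g·m⁻²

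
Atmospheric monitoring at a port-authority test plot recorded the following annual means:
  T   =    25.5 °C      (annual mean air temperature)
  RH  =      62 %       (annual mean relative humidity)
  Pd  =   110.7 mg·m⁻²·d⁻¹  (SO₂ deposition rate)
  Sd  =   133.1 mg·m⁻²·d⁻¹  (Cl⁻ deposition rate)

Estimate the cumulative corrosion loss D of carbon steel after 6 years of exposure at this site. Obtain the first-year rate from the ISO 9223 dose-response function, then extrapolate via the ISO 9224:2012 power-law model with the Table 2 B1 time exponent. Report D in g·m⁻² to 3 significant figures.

D(6) = 1.52e+03 g·m⁻²

carbon steel: f(T) = -0.054·(T−10) [T>10 °C] = -0.8370
  sulphur-dioxide contribution → 30.62 μm/a
  chloride contribution → 45.41 μm/a
  ⇒ r_corr(carbon steel) = 76.02 μm/a
Power-law: D(6) = r_corr · 6^0.523
  D(6) = 76.02 × 6^0.523 = 76.02 × 2.553 = 194.1 μm
  Mass loss = 194.1 μm × 7.85 g/cm³ = 1523 g·m⁻²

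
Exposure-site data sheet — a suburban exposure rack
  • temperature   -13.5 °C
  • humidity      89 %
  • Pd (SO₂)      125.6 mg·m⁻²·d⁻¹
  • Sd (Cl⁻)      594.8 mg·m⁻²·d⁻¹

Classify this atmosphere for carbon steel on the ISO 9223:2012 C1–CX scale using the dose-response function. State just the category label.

C4

carbon steel: temperature factor f = +0.150·(-23.5) = -3.5250
  SO₂ term: 1.77·125.6^0.52·exp(0.02·89-3.5250) = 3.816
  Sd branch = 0.102·Sd^0.62·e^(0.033·RH+0.04·T) = 58.85 μm/a
  sum: 3.816 + 58.85 → r_corr = 62.66 μm/a
Category bounds: 50…80 μm/a bracket r_corr ⇒ C4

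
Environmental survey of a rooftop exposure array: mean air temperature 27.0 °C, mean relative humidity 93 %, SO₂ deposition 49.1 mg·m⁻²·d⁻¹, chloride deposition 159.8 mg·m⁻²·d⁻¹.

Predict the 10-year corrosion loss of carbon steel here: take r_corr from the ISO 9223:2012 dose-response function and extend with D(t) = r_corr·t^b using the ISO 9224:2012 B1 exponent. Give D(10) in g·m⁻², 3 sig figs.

carbon steel: f(T) = -0.054·(T−10) [T>10 °C] = -0.9180
  SO₂ term: 1.77·49.1^0.52·exp(0.02·93-0.9180) = 34.39
  Sd branch = 0.102·Sd^0.62·e^(0.033·RH+0.04·T) = 150.2 μm/a
  sum: 34.39 + 150.2 → r_corr = 184.6 μm/a
Long-term exponent b (ISO 9224 Table 2, B1) = 0.523
  D(10) = 184.6 × 10^0.523 = 184.6 × 3.334 = 615.5 μm
  Mass loss = 615.5 μm × 7.85 g/cm³ = 4832 g·m⁻²

D(10) = 4.83e+03 g·m⁻²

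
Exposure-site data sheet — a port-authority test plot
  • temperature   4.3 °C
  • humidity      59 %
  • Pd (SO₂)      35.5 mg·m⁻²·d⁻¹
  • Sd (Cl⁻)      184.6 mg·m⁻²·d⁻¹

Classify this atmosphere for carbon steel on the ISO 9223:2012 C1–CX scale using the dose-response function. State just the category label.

carbon steel: T≤10 °C ⇒ hinge +0.150·(4.3−10) = -0.8550
  sulphur-dioxide contribution → 15.68 μm/a
  chloride contribution → 21.57 μm/a
  total first-year rate 37.25 μm/a
37.3 μm/a falls in (25, 50] for carbon steel → category C3

C3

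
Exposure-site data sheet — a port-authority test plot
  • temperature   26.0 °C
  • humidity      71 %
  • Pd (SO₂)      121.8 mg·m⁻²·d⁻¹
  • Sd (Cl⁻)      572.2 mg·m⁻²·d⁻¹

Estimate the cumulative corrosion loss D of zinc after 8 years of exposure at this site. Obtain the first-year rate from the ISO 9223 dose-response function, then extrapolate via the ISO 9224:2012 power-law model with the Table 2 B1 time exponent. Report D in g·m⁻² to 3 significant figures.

zinc: temperature factor f = -0.071·(16.0) = -1.1360
  sulphur-dioxide contribution → 0.8981 μm/a
  chloride contribution → 10.5 μm/a
  total first-year rate 11.4 μm/a
Long-term exponent b (ISO 9224 Table 2, B1) = 0.813
  D(8) = 11.4 × 8^0.813 = 11.4 × 5.423 = 61.82 μm
  Mass loss = 61.82 μm × 7.14 g/cm³ = 441.4 g·m⁻²

D(8) = 441 g·m⁻²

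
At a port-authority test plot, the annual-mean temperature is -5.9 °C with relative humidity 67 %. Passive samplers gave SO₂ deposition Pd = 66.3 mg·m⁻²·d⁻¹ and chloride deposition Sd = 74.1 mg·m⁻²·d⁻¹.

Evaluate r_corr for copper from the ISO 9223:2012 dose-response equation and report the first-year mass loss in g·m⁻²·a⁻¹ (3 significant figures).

copper: f(T) = +0.126·(T−10) [T≤10 °C] = -2.0034
  Pd branch = 0.0053·Pd^0.26·e^(0.059·RH+f) = 0.1108 μm/a
  Sd branch = 0.01025·Sd^0.27·e^(0.036·RH+0.049·T) = 0.2739 μm/a
  r_corr = 0.1108 + 0.2739 = 0.3847 μm/a
Convert to mass loss: 0.3847 μm/a × 8.96 g/cm³ = 3.447 g·m⁻²·a⁻¹

r_corr = 3.45 g·m⁻²·a⁻¹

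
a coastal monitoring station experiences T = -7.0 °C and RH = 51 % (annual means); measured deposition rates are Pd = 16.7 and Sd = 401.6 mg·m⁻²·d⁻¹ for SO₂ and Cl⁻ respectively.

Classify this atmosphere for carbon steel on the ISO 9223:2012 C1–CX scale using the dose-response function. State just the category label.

carbon steel: T≤10 °C ⇒ hinge +0.150·(-7.0−10) = -2.5500
  sulphur-dioxide contribution → 1.657 μm/a
  chloride contribution → 17.07 μm/a
  ⇒ r_corr(carbon steel) = 18.73 μm/a
18.7 μm/a falls in (1.3, 25] for carbon steel → category C2

C2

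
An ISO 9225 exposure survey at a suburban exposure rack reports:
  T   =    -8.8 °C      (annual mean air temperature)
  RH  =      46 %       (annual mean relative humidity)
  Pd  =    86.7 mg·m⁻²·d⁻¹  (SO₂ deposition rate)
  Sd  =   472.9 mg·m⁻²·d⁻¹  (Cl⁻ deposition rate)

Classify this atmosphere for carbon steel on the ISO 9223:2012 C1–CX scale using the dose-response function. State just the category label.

carbon steel: T≤10 °C ⇒ hinge +0.150·(-8.8−10) = -2.8200
  sulphur-dioxide contribution → 2.695 μm/a
  chloride contribution → 14.91 μm/a
  total first-year rate 17.6 μm/a
17.6 μm/a falls in (1.3, 25] for carbon steel → category C2

C2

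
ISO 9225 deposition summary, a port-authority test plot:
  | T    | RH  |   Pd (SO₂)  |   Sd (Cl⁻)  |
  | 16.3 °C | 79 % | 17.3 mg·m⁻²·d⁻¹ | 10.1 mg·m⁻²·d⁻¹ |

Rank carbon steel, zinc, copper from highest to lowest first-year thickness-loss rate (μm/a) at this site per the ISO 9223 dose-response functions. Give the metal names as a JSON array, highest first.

carbon steel: T>10 °C ⇒ hinge -0.054·(16.3−10) = -0.3402
  sulphur-dioxide contribution → 26.93 μm/a
  chloride contribution → 11.13 μm/a
  total first-year rate 38.06 μm/a
zinc: T>10 °C ⇒ hinge -0.071·(16.3−10) = -0.4473
  sulphur-dioxide contribution → 1.095 μm/a
  chloride contribution → 0.4917 μm/a
  ⇒ r_corr(zinc) = 1.586 μm/a
copper: T>10 °C ⇒ hinge -0.080·(16.3−10) = -0.5040
  sulphur-dioxide contribution → 0.7104 μm/a
  chloride contribution → 0.731 μm/a
  ⇒ r_corr(copper) = 1.441 μm/a
Ordering by μm/a: carbon steel (38.1) > zinc (1.59) > copper (1.44)

["carbon steel", "zinc", "copper"]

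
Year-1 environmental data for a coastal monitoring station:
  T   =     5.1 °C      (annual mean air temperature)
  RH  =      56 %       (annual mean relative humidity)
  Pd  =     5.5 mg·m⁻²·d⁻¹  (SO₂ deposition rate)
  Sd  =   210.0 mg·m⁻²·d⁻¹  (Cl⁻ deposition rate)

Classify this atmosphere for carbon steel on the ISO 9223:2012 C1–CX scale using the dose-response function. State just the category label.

carbon steel: f(T) = +0.150·(T−10) [T≤10 °C] = -0.7350
  Pd branch = 1.77·Pd^0.52·e^(0.02·RH+f) = 6.312 μm/a
  Sd branch = 0.102·Sd^0.62·e^(0.033·RH+0.04·T) = 21.85 μm/a
  r_corr = 6.312 + 21.85 = 28.17 μm/a
28.2 μm/a falls in (25, 50] for carbon steel → category C3

C3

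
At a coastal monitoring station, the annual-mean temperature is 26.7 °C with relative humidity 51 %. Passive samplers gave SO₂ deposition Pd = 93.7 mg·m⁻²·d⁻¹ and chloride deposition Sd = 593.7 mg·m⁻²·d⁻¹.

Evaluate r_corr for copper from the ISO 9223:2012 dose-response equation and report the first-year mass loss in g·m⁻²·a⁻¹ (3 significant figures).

r_corr = 12.8 g·m⁻²·a⁻¹

copper: temperature factor f = -0.080·(16.7) = -1.3360
  SO₂ term: 0.0053·93.7^0.26·exp(0.059·51-1.3360) = 0.09194
  Cl⁻ term: 0.01025·593.7^0.27·exp(0.036·51+0.049·26.7) = 1.334
  sum: 0.09194 + 1.334 → r_corr = 1.426 μm/a
Convert to mass loss: 1.426 μm/a × 8.96 g/cm³ = 12.78 g·m⁻²·a⁻¹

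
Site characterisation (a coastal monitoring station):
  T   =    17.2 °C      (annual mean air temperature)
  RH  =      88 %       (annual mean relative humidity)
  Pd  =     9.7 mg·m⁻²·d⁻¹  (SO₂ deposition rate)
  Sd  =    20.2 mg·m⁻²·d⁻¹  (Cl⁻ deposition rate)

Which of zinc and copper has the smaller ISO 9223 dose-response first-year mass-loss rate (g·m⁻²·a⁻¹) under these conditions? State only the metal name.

zinc

zinc: T>10 °C ⇒ hinge -0.071·(17.2−10) = -0.5112
  sulphur-dioxide contribution → 1.204 μm/a
  chloride contribution → 0.8468 μm/a
  total first-year rate 2.051 μm/a
  mass loss = 2.051 μm/a × 7.14 g/cm³ = 14.65 g·m⁻²·a⁻¹
copper: temperature factor f = -0.080·(7.2) = -0.5760
  sulphur-dioxide contribution → 0.9673 μm/a
  chloride contribution → 1.274 μm/a
  total first-year rate 2.241 μm/a
  mass loss = 2.241 μm/a × 8.96 g/cm³ = 20.08 g·m⁻²·a⁻¹
Ordering by g·m⁻²·a⁻¹: copper (20.1) > zinc (14.6)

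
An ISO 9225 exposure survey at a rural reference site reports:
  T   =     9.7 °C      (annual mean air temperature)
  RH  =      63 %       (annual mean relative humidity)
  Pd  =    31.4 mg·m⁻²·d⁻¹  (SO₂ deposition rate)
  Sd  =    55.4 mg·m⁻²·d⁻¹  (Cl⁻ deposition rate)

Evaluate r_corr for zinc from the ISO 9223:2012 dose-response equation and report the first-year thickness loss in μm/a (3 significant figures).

r_corr = 1.71 μm/a

zinc: T≤10 °C ⇒ hinge +0.038·(9.7−10) = -0.0114
  Pd branch = 0.0129·Pd^0.44·e^(0.046·RH+f) = 1.054 μm/a
  Sd branch = 0.0175·Sd^0.57·e^(0.008·RH+0.085·T) = 0.6513 μm/a
  sum: 1.054 + 0.6513 → r_corr = 1.705 μm/a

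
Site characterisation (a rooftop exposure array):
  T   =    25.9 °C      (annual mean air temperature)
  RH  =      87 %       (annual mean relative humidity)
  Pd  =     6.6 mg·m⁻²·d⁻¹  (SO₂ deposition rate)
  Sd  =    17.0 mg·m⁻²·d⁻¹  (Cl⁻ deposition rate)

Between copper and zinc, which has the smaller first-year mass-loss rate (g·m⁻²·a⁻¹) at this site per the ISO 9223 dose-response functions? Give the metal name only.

zinc

copper: temperature factor f = -0.080·(15.9) = -1.2720
  sulphur-dioxide contribution → 0.4113 μm/a
  chloride contribution → 1.796 μm/a
  ⇒ r_corr(copper) = 2.207 μm/a
  mass loss = 2.207 μm/a × 8.96 g/cm³ = 19.78 g·m⁻²·a⁻¹
zinc: temperature factor f = -0.071·(15.9) = -1.1289
  sulphur-dioxide contribution → 0.5236 μm/a
  chloride contribution → 1.595 μm/a
  ⇒ r_corr(zinc) = 2.119 μm/a
  mass loss = 2.119 μm/a × 7.14 g/cm³ = 15.13 g·m⁻²·a⁻¹
Ordering by g·m⁻²·a⁻¹: copper (19.8) > zinc (15.1)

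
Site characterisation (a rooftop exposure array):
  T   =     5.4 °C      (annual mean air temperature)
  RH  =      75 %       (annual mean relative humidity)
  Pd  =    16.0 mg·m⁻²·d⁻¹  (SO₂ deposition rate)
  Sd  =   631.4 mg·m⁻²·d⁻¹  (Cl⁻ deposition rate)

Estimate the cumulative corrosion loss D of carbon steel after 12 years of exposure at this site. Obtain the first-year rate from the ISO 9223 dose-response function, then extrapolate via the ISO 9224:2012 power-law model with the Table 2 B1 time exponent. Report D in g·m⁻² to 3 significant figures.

carbon steel: T≤10 °C ⇒ hinge +0.150·(5.4−10) = -0.6900
  SO₂ term: 1.77·16.0^0.52·exp(0.02·75-0.6900) = 16.82
  Sd branch = 0.102·Sd^0.62·e^(0.033·RH+0.04·T) = 81.94 μm/a
  sum: 16.82 + 81.94 → r_corr = 98.76 μm/a
Power-law: D(12) = r_corr · 12^0.523
  D(12) = 98.76 × 12^0.523 = 98.76 × 3.668 = 362.2 μm
  Mass loss = 362.2 μm × 7.85 g/cm³ = 2844 g·m⁻²

D(12) = 2.84e+03 g·m⁻²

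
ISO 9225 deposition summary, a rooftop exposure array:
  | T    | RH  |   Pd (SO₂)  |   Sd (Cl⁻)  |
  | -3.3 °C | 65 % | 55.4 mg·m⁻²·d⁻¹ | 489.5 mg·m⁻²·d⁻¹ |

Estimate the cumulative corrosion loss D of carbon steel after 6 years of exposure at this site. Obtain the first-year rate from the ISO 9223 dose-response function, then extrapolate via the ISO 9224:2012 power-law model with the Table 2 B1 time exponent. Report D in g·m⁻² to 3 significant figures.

carbon steel: f(T) = +0.150·(T−10) [T≤10 °C] = -1.9950
  SO₂ term: 1.77·55.4^0.52·exp(0.02·65-1.9950) = 7.125
  Sd branch = 0.102·Sd^0.62·e^(0.033·RH+0.04·T) = 35.52 μm/a
  sum: 7.125 + 35.52 → r_corr = 42.65 μm/a
Power-law: D(6) = r_corr · 6^0.523
  D(6) = 42.65 × 6^0.523 = 42.65 × 2.553 = 108.9 μm
  Mass loss = 108.9 μm × 7.85 g/cm³ = 854.5 g·m⁻²

D(6) = 855 g·m⁻²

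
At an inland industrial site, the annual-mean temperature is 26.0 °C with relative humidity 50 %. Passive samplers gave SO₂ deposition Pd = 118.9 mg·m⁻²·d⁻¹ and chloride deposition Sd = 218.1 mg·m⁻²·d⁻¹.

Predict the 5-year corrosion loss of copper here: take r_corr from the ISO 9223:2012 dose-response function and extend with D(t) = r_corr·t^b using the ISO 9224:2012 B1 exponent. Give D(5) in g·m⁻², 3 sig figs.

D(5) = 27.4 g·m⁻²

copper: f(T) = -0.080·(T−10) [T>10 °C] = -1.2800
  SO₂ term: 0.0053·118.9^0.26·exp(0.059·50-1.2800) = 0.09752
  Cl⁻ term: 0.01025·218.1^0.27·exp(0.036·50+0.049·26.0) = 0.9488
  sum: 0.09752 + 0.9488 → r_corr = 1.046 μm/a
ISO 9224: D(t) = r_corr · t^b with b = 0.667 (copper, B1)
  D(5) = 1.046 × 5^0.667 = 1.046 × 2.926 = 3.061 μm
  Mass loss = 3.061 μm × 8.96 g/cm³ = 27.43 g·m⁻²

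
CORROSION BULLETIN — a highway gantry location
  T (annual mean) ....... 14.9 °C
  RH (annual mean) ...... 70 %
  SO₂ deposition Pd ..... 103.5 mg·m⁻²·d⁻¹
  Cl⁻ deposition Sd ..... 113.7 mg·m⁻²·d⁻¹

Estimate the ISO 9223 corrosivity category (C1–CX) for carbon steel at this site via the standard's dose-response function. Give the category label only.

C5

carbon steel: T>10 °C ⇒ hinge -0.054·(14.9−10) = -0.2646
  Pd branch = 1.77·Pd^0.52·e^(0.02·RH+f) = 61.5 μm/a
  Cl⁻ term: 0.102·113.7^0.62·exp(0.033·70+0.04·14.9) = 35.09
  r_corr = 61.5 + 35.09 = 96.59 μm/a
ISO 9223 Table 2 (carbon steel): 80 < 96.6 ≤ 200 μm/a ⇒ C5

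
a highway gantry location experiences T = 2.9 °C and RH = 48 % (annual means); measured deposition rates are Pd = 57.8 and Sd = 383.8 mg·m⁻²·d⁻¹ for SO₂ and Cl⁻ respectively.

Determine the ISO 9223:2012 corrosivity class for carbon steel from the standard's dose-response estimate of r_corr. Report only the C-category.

C3

carbon steel: T≤10 °C ⇒ hinge +0.150·(2.9−10) = -1.0650
  SO₂ term: 1.77·57.8^0.52·exp(0.02·48-1.0650) = 13.14
  Cl⁻ term: 0.102·383.8^0.62·exp(0.033·48+0.04·2.9) = 22.34
  r_corr = 13.14 + 22.34 = 35.48 μm/a
ISO 9223 Table 2 (carbon steel): 25 < 35.5 ≤ 50 μm/a ⇒ C3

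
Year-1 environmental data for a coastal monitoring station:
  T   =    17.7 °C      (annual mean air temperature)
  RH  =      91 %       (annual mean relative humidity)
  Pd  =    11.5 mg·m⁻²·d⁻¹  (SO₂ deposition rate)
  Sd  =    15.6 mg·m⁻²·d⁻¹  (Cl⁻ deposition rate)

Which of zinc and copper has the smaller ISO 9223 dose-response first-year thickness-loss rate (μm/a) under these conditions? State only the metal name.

zinc: temperature factor f = -0.071·(7.7) = -0.5467
  SO₂ term: 0.0129·11.5^0.44·exp(0.046·91-0.5467) = 1.438
  Sd branch = 0.0175·Sd^0.57·e^(0.008·RH+0.085·T) = 0.7811 μm/a
  sum: 1.438 + 0.7811 → r_corr = 2.219 μm/a
copper: temperature factor f = -0.080·(7.7) = -0.6160
  SO₂ term: 0.0053·11.5^0.26·exp(0.059·91-0.6160) = 1.159
  Sd branch = 0.01025·Sd^0.27·e^(0.036·RH+0.049·T) = 1.356 μm/a
  sum: 1.159 + 1.356 → r_corr = 2.516 μm/a
Ordering by μm/a: copper (2.52) > zinc (2.22)

zinc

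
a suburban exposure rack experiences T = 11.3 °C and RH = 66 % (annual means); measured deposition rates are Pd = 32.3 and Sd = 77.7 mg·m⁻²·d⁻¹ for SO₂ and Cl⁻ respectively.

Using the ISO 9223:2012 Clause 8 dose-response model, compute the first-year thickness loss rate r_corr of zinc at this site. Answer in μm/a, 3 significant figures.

zinc: f(T) = -0.071·(T−10) [T>10 °C] = -0.0923
  Pd branch = 0.0129·Pd^0.44·e^(0.046·RH+f) = 1.13 μm/a
  Sd branch = 0.0175·Sd^0.57·e^(0.008·RH+0.085·T) = 0.9269 μm/a
  sum: 1.13 + 0.9269 → r_corr = 2.057 μm/a

r_corr = 2.06 μm/a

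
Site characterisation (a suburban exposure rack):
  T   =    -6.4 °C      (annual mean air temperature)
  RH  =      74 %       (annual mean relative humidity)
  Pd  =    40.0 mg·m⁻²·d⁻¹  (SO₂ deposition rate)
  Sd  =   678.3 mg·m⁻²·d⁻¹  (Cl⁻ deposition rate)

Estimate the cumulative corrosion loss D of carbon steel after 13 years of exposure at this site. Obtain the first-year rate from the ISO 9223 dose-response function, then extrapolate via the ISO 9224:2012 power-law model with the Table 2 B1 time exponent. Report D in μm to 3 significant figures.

carbon steel: temperature factor f = +0.150·(-16.4) = -2.4600
  Pd branch = 1.77·Pd^0.52·e^(0.02·RH+f) = 4.523 μm/a
  Cl⁻ term: 0.102·678.3^0.62·exp(0.033·74+0.04·-6.4) = 51.7
  sum: 4.523 + 51.7 → r_corr = 56.22 μm/a
Long-term exponent b (ISO 9224 Table 2, B1) = 0.523
  D(13) = 56.22 × 13^0.523 = 56.22 × 3.825 = 215 μm

D(13) = 215 μm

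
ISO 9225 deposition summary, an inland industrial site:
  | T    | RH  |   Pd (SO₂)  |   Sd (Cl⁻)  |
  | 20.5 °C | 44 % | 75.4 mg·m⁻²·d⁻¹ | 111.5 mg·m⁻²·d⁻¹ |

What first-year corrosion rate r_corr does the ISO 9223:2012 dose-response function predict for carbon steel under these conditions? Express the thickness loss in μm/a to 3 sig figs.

carbon steel: T>10 °C ⇒ hinge -0.054·(20.5−10) = -0.5670
  Pd branch = 1.77·Pd^0.52·e^(0.02·RH+f) = 22.92 μm/a
  Sd branch = 0.102·Sd^0.62·e^(0.033·RH+0.04·T) = 18.39 μm/a
  sum: 22.92 + 18.39 → r_corr = 41.31 μm/a

r_corr = 41.3 μm/a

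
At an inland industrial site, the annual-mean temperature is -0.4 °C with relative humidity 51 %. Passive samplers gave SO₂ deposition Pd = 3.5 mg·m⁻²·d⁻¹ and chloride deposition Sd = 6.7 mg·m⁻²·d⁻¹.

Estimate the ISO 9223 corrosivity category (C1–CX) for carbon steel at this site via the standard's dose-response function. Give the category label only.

carbon steel: f(T) = +0.150·(T−10) [T≤10 °C] = -1.5600
  Pd branch = 1.77·Pd^0.52·e^(0.02·RH+f) = 1.979 μm/a
  Cl⁻ term: 0.102·6.7^0.62·exp(0.033·51+0.04·-0.4) = 1.757
  r_corr = 1.979 + 1.757 = 3.736 μm/a
3.74 μm/a falls in (1.3, 25] for carbon steel → category C2

C2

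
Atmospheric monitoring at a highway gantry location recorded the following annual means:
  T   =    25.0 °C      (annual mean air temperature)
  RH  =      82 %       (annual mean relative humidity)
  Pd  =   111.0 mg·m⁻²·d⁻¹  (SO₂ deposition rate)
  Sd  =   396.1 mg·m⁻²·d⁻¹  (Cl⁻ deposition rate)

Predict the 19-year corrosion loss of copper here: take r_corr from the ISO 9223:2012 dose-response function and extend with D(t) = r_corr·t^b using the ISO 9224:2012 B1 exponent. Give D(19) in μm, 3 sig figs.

copper: f(T) = -0.080·(T−10) [T>10 °C] = -1.2000
  SO₂ term: 0.0053·111.0^0.26·exp(0.059·82-1.2000) = 0.6855
  Cl⁻ term: 0.01025·396.1^0.27·exp(0.036·82+0.049·25.0) = 3.359
  sum: 0.6855 + 3.359 → r_corr = 4.044 μm/a
Long-term exponent b (ISO 9224 Table 2, B1) = 0.667
  D(19) = 4.044 × 19^0.667 = 4.044 × 7.127 = 28.83 μm

D(19) = 28.8 μm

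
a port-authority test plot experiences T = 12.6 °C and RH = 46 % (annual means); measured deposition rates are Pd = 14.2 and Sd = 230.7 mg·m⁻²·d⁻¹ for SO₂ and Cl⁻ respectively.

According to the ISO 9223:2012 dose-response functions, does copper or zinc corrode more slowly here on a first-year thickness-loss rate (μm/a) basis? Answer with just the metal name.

copper: T>10 °C ⇒ hinge -0.080·(12.6−10) = -0.2080
  Pd branch = 0.0053·Pd^0.26·e^(0.059·RH+f) = 0.1295 μm/a
  Sd branch = 0.01025·Sd^0.27·e^(0.036·RH+0.049·T) = 0.4326 μm/a
  sum: 0.1295 + 0.4326 → r_corr = 0.5621 μm/a
zinc: temperature factor f = -0.071·(2.6) = -0.1846
  SO₂ term: 0.0129·14.2^0.44·exp(0.046·46-0.1846) = 0.286
  Sd branch = 0.0175·Sd^0.57·e^(0.008·RH+0.085·T) = 1.64 μm/a
  r_corr = 0.286 + 1.64 = 1.926 μm/a
Ordering by μm/a: zinc (1.93) > copper (0.562)

copper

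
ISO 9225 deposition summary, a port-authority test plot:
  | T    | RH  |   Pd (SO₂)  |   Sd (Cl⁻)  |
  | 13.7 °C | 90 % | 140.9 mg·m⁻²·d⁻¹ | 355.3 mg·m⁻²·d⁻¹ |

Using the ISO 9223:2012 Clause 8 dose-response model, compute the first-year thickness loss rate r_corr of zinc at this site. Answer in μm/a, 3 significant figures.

r_corr = 8.77 μm/a

zinc: temperature factor f = -0.071·(3.7) = -0.2627
  sulphur-dioxide contribution → 5.495 μm/a
  chloride contribution → 3.276 μm/a
  ⇒ r_corr(zinc) = 8.771 μm/a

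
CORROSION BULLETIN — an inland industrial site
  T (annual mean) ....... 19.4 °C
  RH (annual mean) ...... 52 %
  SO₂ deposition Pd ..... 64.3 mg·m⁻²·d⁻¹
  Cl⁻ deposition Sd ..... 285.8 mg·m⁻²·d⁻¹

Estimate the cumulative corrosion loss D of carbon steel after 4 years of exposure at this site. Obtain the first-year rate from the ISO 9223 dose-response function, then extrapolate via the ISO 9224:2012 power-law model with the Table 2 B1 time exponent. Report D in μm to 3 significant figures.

carbon steel: f(T) = -0.054·(T−10) [T>10 °C] = -0.5076
  SO₂ term: 1.77·64.3^0.52·exp(0.02·52-0.5076) = 26.27
  Cl⁻ term: 0.102·285.8^0.62·exp(0.033·52+0.04·19.4) = 41.08
  sum: 26.27 + 41.08 → r_corr = 67.35 μm/a
ISO 9224: D(t) = r_corr · t^b with b = 0.523 (carbon steel, B1)
  D(4) = 67.35 × 4^0.523 = 67.35 × 2.065 = 139.1 μm

D(4) = 139 μm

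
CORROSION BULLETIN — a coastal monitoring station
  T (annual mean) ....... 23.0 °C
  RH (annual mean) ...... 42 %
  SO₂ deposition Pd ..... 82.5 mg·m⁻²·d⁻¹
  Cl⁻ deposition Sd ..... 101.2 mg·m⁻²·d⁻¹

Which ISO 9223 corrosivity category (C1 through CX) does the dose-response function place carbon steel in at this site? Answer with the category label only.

carbon steel: T>10 °C ⇒ hinge -0.054·(23.0−10) = -0.7020
  Pd branch = 1.77·Pd^0.52·e^(0.02·RH+f) = 20.16 μm/a
  Sd branch = 0.102·Sd^0.62·e^(0.033·RH+0.04·T) = 17.92 μm/a
  sum: 20.16 + 17.92 → r_corr = 38.08 μm/a
ISO 9223 Table 2 (carbon steel): 25 < 38.1 ≤ 50 μm/a ⇒ C3

C3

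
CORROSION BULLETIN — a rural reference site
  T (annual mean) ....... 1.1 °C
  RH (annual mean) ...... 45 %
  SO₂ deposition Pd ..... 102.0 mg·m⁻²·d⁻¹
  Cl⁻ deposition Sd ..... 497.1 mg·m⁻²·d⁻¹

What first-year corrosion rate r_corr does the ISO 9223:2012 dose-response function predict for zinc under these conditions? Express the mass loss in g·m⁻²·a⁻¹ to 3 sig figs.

zinc: T≤10 °C ⇒ hinge +0.038·(1.1−10) = -0.3382
  Pd branch = 0.0129·Pd^0.44·e^(0.046·RH+f) = 0.5578 μm/a
  Sd branch = 0.0175·Sd^0.57·e^(0.008·RH+0.085·T) = 0.9483 μm/a
  sum: 0.5578 + 0.9483 → r_corr = 1.506 μm/a
Convert to mass loss: 1.506 μm/a × 7.14 g/cm³ = 10.75 g·m⁻²·a⁻¹

r_corr = 10.8 g·m⁻²·a⁻¹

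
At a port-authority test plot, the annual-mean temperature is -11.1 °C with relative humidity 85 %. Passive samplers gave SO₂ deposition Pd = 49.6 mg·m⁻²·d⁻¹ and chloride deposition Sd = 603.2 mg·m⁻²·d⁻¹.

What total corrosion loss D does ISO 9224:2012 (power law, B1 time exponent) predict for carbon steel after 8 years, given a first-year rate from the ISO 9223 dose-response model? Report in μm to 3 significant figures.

D(8) = 179 μm

carbon steel: temperature factor f = +0.150·(-21.1) = -3.1650
  SO₂ term: 1.77·49.6^0.52·exp(0.02·85-3.1650) = 3.114
  Cl⁻ term: 0.102·603.2^0.62·exp(0.033·85+0.04·-11.1) = 57.26
  sum: 3.114 + 57.26 → r_corr = 60.38 μm/a
ISO 9224: D(t) = r_corr · t^b with b = 0.523 (carbon steel, B1)
  D(8) = 60.38 × 8^0.523 = 60.38 × 2.967 = 179.1 μm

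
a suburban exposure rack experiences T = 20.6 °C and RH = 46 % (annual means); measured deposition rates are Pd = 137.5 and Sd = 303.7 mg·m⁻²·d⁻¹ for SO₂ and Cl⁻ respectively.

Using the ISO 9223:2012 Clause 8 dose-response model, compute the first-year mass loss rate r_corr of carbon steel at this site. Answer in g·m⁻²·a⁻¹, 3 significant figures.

carbon steel: f(T) = -0.054·(T−10) [T>10 °C] = -0.5724
  SO₂ term: 1.77·137.5^0.52·exp(0.02·46-0.5724) = 32.42
  Cl⁻ term: 0.102·303.7^0.62·exp(0.033·46+0.04·20.6) = 36.71
  r_corr = 32.42 + 36.71 = 69.14 μm/a
Convert to mass loss: 69.14 μm/a × 7.85 g/cm³ = 542.7 g·m⁻²·a⁻¹

r_corr = 543 g·m⁻²·a⁻¹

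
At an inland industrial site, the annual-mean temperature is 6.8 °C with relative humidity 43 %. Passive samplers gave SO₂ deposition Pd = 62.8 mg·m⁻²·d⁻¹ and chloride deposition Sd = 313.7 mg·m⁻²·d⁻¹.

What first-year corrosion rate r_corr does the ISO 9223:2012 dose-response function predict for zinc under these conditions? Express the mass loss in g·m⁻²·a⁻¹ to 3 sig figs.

zinc: f(T) = +0.038·(T−10) [T≤10 °C] = -0.1216
  Pd branch = 0.0129·Pd^0.44·e^(0.046·RH+f) = 0.5104 μm/a
  Sd branch = 0.0175·Sd^0.57·e^(0.008·RH+0.085·T) = 1.165 μm/a
  sum: 0.5104 + 1.165 → r_corr = 1.676 μm/a
Convert to mass loss: 1.676 μm/a × 7.14 g/cm³ = 11.97 g·m⁻²·a⁻¹

r_corr = 12.0 g·m⁻²·a⁻¹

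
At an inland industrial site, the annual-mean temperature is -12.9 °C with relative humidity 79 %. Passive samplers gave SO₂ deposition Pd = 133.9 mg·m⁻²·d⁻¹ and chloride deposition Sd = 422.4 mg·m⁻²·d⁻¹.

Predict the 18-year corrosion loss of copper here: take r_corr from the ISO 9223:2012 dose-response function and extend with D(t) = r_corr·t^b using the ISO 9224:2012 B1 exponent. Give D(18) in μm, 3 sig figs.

copper: temperature factor f = +0.126·(-22.9) = -2.8854
  SO₂ term: 0.0053·133.9^0.26·exp(0.059·79-2.8854) = 0.1118
  Cl⁻ term: 0.01025·422.4^0.27·exp(0.036·79+0.049·-12.9) = 0.4789
  sum: 0.1118 + 0.4789 → r_corr = 0.5907 μm/a
Power-law: D(18) = r_corr · 18^0.667
  D(18) = 0.5907 × 18^0.667 = 0.5907 × 6.875 = 4.061 μm

D(18) = 4.06 μm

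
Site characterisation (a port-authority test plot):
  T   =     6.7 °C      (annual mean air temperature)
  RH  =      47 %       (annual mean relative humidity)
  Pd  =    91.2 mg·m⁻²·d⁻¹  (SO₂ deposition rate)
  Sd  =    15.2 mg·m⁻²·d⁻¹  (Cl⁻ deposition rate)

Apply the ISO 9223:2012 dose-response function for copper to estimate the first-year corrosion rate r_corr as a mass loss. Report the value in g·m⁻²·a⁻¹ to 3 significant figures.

r_corr = 3.07 g·m⁻²·a⁻¹

copper: temperature factor f = +0.126·(-3.3) = -0.4158
  Pd branch = 0.0053·Pd^0.26·e^(0.059·RH+f) = 0.181 μm/a
  Sd branch = 0.01025·Sd^0.27·e^(0.036·RH+0.049·T) = 0.1611 μm/a
  r_corr = 0.181 + 0.1611 = 0.3421 μm/a
Convert to mass loss: 0.3421 μm/a × 8.96 g/cm³ = 3.065 g·m⁻²·a⁻¹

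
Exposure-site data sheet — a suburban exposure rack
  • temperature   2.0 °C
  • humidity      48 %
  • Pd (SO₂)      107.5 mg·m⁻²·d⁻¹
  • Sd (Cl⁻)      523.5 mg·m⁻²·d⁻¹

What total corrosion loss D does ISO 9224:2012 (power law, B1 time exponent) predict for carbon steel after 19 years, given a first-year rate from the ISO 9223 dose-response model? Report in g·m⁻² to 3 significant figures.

carbon steel: f(T) = +0.150·(T−10) [T≤10 °C] = -1.2000
  sulphur-dioxide contribution → 15.85 μm/a
  chloride contribution → 26.12 μm/a
  total first-year rate 41.97 μm/a
ISO 9224: D(t) = r_corr · t^b with b = 0.523 (carbon steel, B1)
  D(19) = 41.97 × 19^0.523 = 41.97 × 4.664 = 195.8 μm
  Mass loss = 195.8 μm × 7.85 g/cm³ = 1537 g·m⁻²

D(19) = 1.54e+03 g·m⁻²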